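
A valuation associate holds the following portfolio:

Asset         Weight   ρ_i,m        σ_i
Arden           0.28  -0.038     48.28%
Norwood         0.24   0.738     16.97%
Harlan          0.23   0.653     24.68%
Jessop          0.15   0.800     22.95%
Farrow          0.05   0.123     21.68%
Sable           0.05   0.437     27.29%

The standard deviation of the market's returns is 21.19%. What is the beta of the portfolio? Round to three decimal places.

β_Arden = -0.038 × 48.28% / 21.19% = -0.0866
β_Norwood = 0.738 × 16.97% / 21.19% = 0.5910
β_Harlan = 0.653 × 24.68% / 21.19% = 0.7605
β_Jessop = 0.800 × 22.95% / 21.19% = 0.8664
β_Farrow = 0.123 × 21.68% / 21.19% = 0.1258
β_Sable = 0.437 × 27.29% / 21.19% = 0.5628
β_P = Σ w_i β_i = 0.28×-0.0866 + 0.24×0.5910 + 0.23×0.7605 + 0.15×0.8664 + 0.05×0.1258 + 0.05×0.5628 = 0.4569

0.457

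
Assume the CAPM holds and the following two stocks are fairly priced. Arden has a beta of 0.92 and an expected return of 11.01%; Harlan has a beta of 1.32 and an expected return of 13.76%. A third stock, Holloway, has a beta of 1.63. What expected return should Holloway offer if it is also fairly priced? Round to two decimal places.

15.89%

MRP (SML slope) = (13.76% − 11.01%) / (1.32 − 0.92) = 2.75% / 0.40 = 6.8750%
R_f (intercept) = 11.01% − 0.92 × 6.8750% = 4.6850%
E(R_Holloway) = R_f + β × MRP = 4.6850% + 1.63 × 6.8750% = 15.89%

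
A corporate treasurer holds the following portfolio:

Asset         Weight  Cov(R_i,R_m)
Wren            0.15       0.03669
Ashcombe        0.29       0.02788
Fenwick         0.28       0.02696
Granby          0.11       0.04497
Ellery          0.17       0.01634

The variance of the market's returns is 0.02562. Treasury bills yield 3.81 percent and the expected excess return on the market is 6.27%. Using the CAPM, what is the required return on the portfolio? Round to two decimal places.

10.87%

β_Wren = 0.03669 / 0.02562 = 1.4321
β_Ashcombe = 0.02788 / 0.02562 = 1.0882
β_Fenwick = 0.02696 / 0.02562 = 1.0523
β_Granby = 0.04497 / 0.02562 = 1.7553
β_Ellery = 0.01634 / 0.02562 = 0.6378
β_P = Σ w_i β_i = 0.15×1.4321 + 0.29×1.0882 + 0.28×1.0523 + 0.11×1.7553 + 0.17×0.6378 = 1.1265
E(R_P) = R_f + β_P × MRP = 3.81% + 1.1265 × 6.27% = 10.87%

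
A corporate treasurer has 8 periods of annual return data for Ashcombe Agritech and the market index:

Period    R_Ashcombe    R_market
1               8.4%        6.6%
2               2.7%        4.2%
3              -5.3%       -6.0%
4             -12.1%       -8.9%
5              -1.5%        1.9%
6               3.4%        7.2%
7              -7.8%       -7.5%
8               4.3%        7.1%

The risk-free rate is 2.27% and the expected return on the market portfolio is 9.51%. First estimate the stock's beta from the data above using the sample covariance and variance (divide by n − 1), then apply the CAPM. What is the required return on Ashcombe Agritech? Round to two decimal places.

Mean R_i = (8.4 + 2.7 − 5.3 − 12.1 − 1.5 + 3.4 − 7.8 + 4.3) / 8 = -0.9875%
Mean R_m = (6.6 + 4.2 − 6.0 − 8.9 + 1.9 + 7.2 − 7.5 + 7.1) / 8 = 0.5750%
Σ(R_i − R̄_i)(R_m − R̄_m) = 321.4725  ⇒  Cov = 321.4725 / 7 = 45.9246
Σ(R_m − R̄_m)² = 335.8750  ⇒  Var(R_m) = 335.8750 / 7 = 47.9821
β = Cov / Var(R_m) = 45.9246 / 47.9821 = 0.9571
MRP = 9.51% − 2.27% = 7.24%
E(R) = R_f + β × MRP = 2.27% + 0.9571 × 7.24% = 9.20%

9.20%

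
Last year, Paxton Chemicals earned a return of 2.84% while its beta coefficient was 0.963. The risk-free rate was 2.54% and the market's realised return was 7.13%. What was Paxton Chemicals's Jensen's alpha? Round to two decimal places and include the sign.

Market excess return = 7.13% − 2.54% = 4.59%
CAPM benchmark = R_f + β(R_m − R_f) = 2.54% + 0.963 × 4.59% = 6.96017%
α = actual − benchmark = 2.84% − 6.96017% = -4.12%

-4.12%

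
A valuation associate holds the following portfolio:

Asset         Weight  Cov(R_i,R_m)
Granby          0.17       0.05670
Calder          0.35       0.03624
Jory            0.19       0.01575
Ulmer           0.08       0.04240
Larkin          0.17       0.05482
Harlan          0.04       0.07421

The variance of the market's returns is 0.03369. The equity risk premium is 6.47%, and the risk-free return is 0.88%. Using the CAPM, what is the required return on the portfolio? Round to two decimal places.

8.75%

β_Granby = 0.05670 / 0.03369 = 1.6830
β_Calder = 0.03624 / 0.03369 = 1.0757
β_Jory = 0.01575 / 0.03369 = 0.4675
β_Ulmer = 0.04240 / 0.03369 = 1.2585
β_Larkin = 0.05482 / 0.03369 = 1.6272
β_Harlan = 0.07421 / 0.03369 = 2.2027
β_P = Σ w_i β_i = 0.17×1.6830 + 0.35×1.0757 + 0.19×0.4675 + 0.08×1.2585 + 0.17×1.6272 + 0.04×2.2027 = 1.2168
E(R_P) = R_f + β_P × MRP = 0.88% + 1.2168 × 6.47% = 8.75%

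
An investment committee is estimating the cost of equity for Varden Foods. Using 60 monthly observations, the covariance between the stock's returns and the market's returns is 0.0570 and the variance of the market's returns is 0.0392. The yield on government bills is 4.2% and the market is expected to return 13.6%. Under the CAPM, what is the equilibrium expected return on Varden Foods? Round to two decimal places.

17.87%

β = Cov(R_i, R_m) / Var(R_m) = 0.0570 / 0.0392 = 1.4541
MRP = 13.6% − 4.2% = 9.40%
E(R) = R_f + β × MRP = 4.2% + 1.4541 × 9.4% = 17.87%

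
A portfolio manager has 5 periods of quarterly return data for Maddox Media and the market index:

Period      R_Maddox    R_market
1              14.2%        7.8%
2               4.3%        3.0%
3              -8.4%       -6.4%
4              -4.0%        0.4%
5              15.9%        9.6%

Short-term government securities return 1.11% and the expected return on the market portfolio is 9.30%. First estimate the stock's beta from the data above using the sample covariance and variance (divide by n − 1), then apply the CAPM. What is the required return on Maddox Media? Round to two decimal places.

Mean R_i = (14.2 + 4.3 − 8.4 − 4.0 + 15.9) / 5 = 4.4000%
Mean R_m = (7.8 + 3.0 − 6.4 + 0.4 + 9.6) / 5 = 2.8800%
Σ(R_i − R̄_i)(R_m − R̄_m) = 265.1000  ⇒  Cov = 265.1000 / 4 = 66.2750
Σ(R_m − R̄_m)² = 161.6480  ⇒  Var(R_m) = 161.6480 / 4 = 40.4120
β = Cov / Var(R_m) = 66.2750 / 40.4120 = 1.6400
MRP = 9.30% − 1.11% = 8.19%
E(R) = R_f + β × MRP = 1.11% + 1.6400 × 8.19% = 14.54%

14.54%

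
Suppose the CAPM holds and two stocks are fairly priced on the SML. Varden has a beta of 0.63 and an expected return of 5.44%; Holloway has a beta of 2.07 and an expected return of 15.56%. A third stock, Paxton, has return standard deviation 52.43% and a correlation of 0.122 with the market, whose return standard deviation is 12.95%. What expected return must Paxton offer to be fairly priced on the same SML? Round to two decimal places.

MRP = (15.56% − 5.44%) / (2.07 − 0.63) = 7.0278%
R_f = 5.44% − 0.63 × 7.0278% = 1.0125%
β_Paxton = ρ·σ_i/σ_m = 0.122 × 52.43 / 12.95 = 0.4939
E(R_Paxton) = R_f + β × MRP = 1.0125% + 0.4939 × 7.0278% = 4.48%

4.48%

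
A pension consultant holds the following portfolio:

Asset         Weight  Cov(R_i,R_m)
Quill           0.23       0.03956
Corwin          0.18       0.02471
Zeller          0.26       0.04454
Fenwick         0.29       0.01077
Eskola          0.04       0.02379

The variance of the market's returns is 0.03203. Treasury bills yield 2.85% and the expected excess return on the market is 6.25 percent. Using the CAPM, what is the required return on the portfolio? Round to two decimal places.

8.55%

β_Quill = 0.03956 / 0.03203 = 1.2351
β_Corwin = 0.02471 / 0.03203 = 0.7715
β_Zeller = 0.04454 / 0.03203 = 1.3906
β_Fenwick = 0.01077 / 0.03203 = 0.3362
β_Eskola = 0.02379 / 0.03203 = 0.7427
β_P = Σ w_i β_i = 0.23×1.2351 + 0.18×0.7715 + 0.26×1.3906 + 0.29×0.3362 + 0.04×0.7427 = 0.9117
E(R_P) = R_f + β_P × MRP = 2.85% + 0.9117 × 6.25% = 8.55%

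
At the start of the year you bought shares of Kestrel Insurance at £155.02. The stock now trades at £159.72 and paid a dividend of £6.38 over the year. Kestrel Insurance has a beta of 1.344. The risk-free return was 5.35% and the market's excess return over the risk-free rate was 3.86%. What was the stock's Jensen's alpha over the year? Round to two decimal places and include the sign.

-3.39%

Realised HPR = (P1 + D1 − P0) / P0 = (159.72 + 6.38 − 155.02) / 155.02 = 11.08 / 155.02 = 7.1475%
CAPM required = R_f + β·MRP = 5.35% + 1.344 × 3.86% = 10.53784%
α = realised − required = 7.1475% − 10.53784% = -3.39%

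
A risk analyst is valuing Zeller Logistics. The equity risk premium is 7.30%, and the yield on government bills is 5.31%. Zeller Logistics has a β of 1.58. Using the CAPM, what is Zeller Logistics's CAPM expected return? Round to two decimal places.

E(R) = R_f + β × MRP = 5.31% + 1.58 × 7.30% = 16.84%

16.84%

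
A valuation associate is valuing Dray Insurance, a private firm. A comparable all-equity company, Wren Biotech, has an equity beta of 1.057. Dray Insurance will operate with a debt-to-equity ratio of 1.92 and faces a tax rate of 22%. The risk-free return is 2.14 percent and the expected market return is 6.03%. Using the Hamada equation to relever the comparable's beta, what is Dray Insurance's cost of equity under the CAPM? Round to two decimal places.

β_L = β_U × [1 + (1 − t)(D/E)] = 1.057 × [1 + (1 − 0.22) × 1.92]
    = 1.057 × [1 + 0.78 × 1.92] = 1.057 × 2.4976 = 2.6400
MRP = 6.03% − 2.14% = 3.89%
E(R) = R_f + β_L × MRP = 2.14% + 2.6400 × 3.89% = 12.41%

12.41%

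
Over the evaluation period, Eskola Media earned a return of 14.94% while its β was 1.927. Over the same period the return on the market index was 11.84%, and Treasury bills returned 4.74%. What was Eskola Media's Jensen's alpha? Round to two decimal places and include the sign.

-3.48%

Market excess return = 11.84% − 4.74% = 7.10%
CAPM benchmark = R_f + β(R_m − R_f) = 4.74% + 1.927 × 7.10% = 18.42170%
α = actual − benchmark = 14.94% − 18.42170% = -3.48%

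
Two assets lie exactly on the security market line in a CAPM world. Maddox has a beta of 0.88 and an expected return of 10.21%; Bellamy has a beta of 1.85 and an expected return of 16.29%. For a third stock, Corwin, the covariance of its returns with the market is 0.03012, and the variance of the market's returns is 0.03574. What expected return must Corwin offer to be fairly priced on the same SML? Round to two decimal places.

9.98%

MRP = (16.29% − 10.21%) / (1.85 − 0.88) = 6.2680%
R_f = 10.21% − 0.88 × 6.2680% = 4.6942%
β_Corwin = Cov / Var(R_m) = 0.03012 / 0.03574 = 0.8428
E(R_Corwin) = R_f + β × MRP = 4.6942% + 0.8428 × 6.2680% = 9.98%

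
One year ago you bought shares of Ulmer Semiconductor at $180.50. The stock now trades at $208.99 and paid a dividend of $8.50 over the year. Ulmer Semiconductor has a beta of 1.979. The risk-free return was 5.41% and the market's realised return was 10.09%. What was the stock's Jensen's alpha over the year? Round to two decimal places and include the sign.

Realised HPR = (P1 + D1 − P0) / P0 = (208.99 + 8.50 − 180.50) / 180.50 = 36.99 / 180.50 = 20.4931%
MRP = 10.09% − 5.41% = 4.68%
CAPM required = R_f + β·MRP = 5.41% + 1.979 × 4.68% = 14.67172%
α = realised − required = 20.4931% − 14.67172% = +5.82%

+5.82%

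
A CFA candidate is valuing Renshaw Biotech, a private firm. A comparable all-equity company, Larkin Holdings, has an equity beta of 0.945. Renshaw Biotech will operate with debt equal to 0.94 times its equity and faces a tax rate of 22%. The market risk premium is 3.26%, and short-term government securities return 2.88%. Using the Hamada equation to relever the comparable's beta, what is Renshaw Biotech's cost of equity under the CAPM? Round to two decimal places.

β_L = β_U × [1 + (1 − t)(D/E)] = 0.945 × [1 + (1 − 0.22) × 0.94]
    = 0.945 × [1 + 0.78 × 0.94] = 0.945 × 1.7332 = 1.6379
E(R) = R_f + β_L × MRP = 2.88% + 1.6379 × 3.26% = 8.22%

8.22%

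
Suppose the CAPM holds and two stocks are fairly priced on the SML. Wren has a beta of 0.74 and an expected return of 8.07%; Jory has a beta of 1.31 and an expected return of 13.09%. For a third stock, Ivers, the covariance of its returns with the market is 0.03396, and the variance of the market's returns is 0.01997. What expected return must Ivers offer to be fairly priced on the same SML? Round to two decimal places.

MRP = (13.09% − 8.07%) / (1.31 − 0.74) = 8.8070%
R_f = 8.07% − 0.74 × 8.8070% = 1.5528%
β_Ivers = Cov / Var(R_m) = 0.03396 / 0.01997 = 1.7006
E(R_Ivers) = R_f + β × MRP = 1.5528% + 1.7006 × 8.8070% = 16.53%

16.53%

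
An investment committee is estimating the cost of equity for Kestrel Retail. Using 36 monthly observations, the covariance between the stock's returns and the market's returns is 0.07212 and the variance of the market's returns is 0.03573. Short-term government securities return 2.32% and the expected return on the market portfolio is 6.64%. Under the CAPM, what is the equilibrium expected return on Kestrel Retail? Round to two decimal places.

β = Cov(R_i, R_m) / Var(R_m) = 0.07212 / 0.03573 = 2.0185
MRP = 6.64% − 2.32% = 4.32%
E(R) = R_f + β × MRP = 2.32% + 2.0185 × 4.32% = 11.04%

11.04%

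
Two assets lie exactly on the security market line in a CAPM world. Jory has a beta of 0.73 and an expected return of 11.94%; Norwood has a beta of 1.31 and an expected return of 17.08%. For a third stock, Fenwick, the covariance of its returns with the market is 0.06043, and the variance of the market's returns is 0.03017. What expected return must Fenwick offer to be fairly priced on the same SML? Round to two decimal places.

23.22%

MRP = (17.08% − 11.94%) / (1.31 − 0.73) = 8.8621%
R_f = 11.94% − 0.73 × 8.8621% = 5.4707%
β_Fenwick = Cov / Var(R_m) = 0.06043 / 0.03017 = 2.0030
E(R_Fenwick) = R_f + β × MRP = 5.4707% + 2.0030 × 8.8621% = 23.22%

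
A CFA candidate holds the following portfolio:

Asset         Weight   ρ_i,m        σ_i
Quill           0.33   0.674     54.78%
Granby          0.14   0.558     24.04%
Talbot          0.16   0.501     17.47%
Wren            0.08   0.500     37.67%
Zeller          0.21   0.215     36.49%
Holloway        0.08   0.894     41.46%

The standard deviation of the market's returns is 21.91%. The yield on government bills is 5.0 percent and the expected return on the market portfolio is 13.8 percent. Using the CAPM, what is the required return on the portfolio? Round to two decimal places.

β_Quill = 0.674 × 54.78% / 21.91% = 1.6852
β_Granby = 0.558 × 24.04% / 21.91% = 0.6122
β_Talbot = 0.501 × 17.47% / 21.91% = 0.3995
β_Wren = 0.500 × 37.67% / 21.91% = 0.8597
β_Zeller = 0.215 × 36.49% / 21.91% = 0.3581
β_Holloway = 0.894 × 41.46% / 21.91% = 1.6917
β_P = Σ w_i β_i = 0.33×1.6852 + 0.14×0.6122 + 0.16×0.3995 + 0.08×0.8597 + 0.21×0.3581 + 0.08×1.6917 = 0.9851
MRP = 13.8% − 5.0% = 8.80%
E(R_P) = R_f + β_P × MRP = 5.0% + 0.9851 × 8.8% = 13.67%

13.67%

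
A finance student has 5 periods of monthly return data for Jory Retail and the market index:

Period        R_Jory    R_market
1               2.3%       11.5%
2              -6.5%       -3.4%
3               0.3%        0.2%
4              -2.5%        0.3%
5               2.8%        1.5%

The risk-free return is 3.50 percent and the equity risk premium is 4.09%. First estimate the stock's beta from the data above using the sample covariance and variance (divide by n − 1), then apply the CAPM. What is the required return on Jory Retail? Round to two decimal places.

5.43%

Mean R_i = (2.3 − 6.5 + 0.3 − 2.5 + 2.8) / 5 = -0.7200%
Mean R_m = (11.5 − 3.4 + 0.2 + 0.3 + 1.5) / 5 = 2.0200%
Σ(R_i − R̄_i)(R_m − R̄_m) = 59.3320  ⇒  Cov = 59.3320 / 4 = 14.8330
Σ(R_m − R̄_m)² = 125.7880  ⇒  Var(R_m) = 125.7880 / 4 = 31.4470
β = Cov / Var(R_m) = 14.8330 / 31.4470 = 0.4717
E(R) = R_f + β × MRP = 3.50% + 0.4717 × 4.09% = 5.43%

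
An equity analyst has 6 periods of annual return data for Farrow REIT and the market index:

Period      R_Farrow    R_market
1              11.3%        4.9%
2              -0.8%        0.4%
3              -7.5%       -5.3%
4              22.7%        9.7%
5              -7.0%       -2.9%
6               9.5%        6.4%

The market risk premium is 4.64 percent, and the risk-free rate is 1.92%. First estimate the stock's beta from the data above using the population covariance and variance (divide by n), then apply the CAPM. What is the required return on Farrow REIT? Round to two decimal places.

11.22%

Mean R_i = (11.3 − 0.8 − 7.5 + 22.7 − 7.0 + 9.5) / 6 = 4.7000%
Mean R_m = (4.9 + 0.4 − 5.3 + 9.7 − 2.9 + 6.4) / 6 = 2.2000%
Σ(R_i − R̄_i)(R_m − R̄_m) = 334.0500  ⇒  Cov = 334.0500 / 6 = 55.6750
Σ(R_m − R̄_m)² = 166.6800  ⇒  Var(R_m) = 166.6800 / 6 = 27.7800
β = Cov / Var(R_m) = 55.6750 / 27.7800 = 2.0041
E(R) = R_f + β × MRP = 1.92% + 2.0041 × 4.64% = 11.22%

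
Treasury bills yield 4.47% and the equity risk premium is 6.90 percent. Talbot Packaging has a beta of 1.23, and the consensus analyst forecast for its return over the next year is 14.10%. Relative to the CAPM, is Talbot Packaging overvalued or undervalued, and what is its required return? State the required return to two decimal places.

Required return = R_f + β·MRP = 4.47% + 1.23 × 6.90% = 12.96%
Forecast 14.10% > required 12.96% → the stock plots above the SML → undervalued.

Undervalued; required return 12.96%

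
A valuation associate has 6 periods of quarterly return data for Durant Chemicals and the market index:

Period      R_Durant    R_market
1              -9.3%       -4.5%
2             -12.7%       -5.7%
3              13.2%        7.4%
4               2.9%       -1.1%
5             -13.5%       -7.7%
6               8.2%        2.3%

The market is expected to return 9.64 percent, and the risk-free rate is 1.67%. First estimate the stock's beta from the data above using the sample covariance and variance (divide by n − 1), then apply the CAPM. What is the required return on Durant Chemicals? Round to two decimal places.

Mean R_i = (-9.3 − 12.7 + 13.2 + 2.9 − 13.5 + 8.2) / 6 = -1.8667%
Mean R_m = (-4.5 − 5.7 + 7.4 − 1.1 − 7.7 + 2.3) / 6 = -1.5500%
Σ(R_i − R̄_i)(R_m − R̄_m) = 314.1800  ⇒  Cov = 314.1800 / 5 = 62.8360
Σ(R_m − R̄_m)² = 158.8750  ⇒  Var(R_m) = 158.8750 / 5 = 31.7750
β = Cov / Var(R_m) = 62.8360 / 31.7750 = 1.9775
MRP = 9.64% − 1.67% = 7.97%
E(R) = R_f + β × MRP = 1.67% + 1.9775 × 7.97% = 17.43%

17.43%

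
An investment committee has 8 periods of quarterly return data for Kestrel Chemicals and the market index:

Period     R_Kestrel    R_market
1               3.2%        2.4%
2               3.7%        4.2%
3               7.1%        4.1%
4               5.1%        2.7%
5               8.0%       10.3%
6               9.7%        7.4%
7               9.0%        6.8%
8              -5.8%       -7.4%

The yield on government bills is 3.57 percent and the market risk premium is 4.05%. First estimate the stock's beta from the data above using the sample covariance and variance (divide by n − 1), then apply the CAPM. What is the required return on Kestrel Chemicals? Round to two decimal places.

Mean R_i = (3.2 + 3.7 + 7.1 + 5.1 + 8.0 + 9.7 + 9.0 − 5.8) / 8 = 5.0000%
Mean R_m = (2.4 + 4.2 + 4.1 + 2.7 + 10.3 + 7.4 + 6.8 − 7.4) / 8 = 3.8125%
Σ(R_i − R̄_i)(R_m − R̄_m) = 171.9000  ⇒  Cov = 171.9000 / 7 = 24.5571
Σ(R_m − R̄_m)² = 193.0688  ⇒  Var(R_m) = 193.0688 / 7 = 27.5813
β = Cov / Var(R_m) = 24.5571 / 27.5813 = 0.8904
E(R) = R_f + β × MRP = 3.57% + 0.8904 × 4.05% = 7.18%

7.18%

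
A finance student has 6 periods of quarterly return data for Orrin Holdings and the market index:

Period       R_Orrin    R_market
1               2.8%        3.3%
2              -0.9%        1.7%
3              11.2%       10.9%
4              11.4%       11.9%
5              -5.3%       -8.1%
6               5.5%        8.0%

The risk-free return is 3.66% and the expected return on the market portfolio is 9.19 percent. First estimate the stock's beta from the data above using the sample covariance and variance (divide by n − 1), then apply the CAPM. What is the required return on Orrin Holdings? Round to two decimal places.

8.44%

Mean R_i = (2.8 − 0.9 + 11.2 + 11.4 − 5.3 + 5.5) / 6 = 4.1167%
Mean R_m = (3.3 + 1.7 + 10.9 + 11.9 − 8.1 + 8.0) / 6 = 4.6167%
Σ(R_i − R̄_i)(R_m − R̄_m) = 238.3483  ⇒  Cov = 238.3483 / 5 = 47.6697
Σ(R_m − R̄_m)² = 275.9283  ⇒  Var(R_m) = 275.9283 / 5 = 55.1857
β = Cov / Var(R_m) = 47.6697 / 55.1857 = 0.8638
MRP = 9.19% − 3.66% = 5.53%
E(R) = R_f + β × MRP = 3.66% + 0.8638 × 5.53% = 8.44%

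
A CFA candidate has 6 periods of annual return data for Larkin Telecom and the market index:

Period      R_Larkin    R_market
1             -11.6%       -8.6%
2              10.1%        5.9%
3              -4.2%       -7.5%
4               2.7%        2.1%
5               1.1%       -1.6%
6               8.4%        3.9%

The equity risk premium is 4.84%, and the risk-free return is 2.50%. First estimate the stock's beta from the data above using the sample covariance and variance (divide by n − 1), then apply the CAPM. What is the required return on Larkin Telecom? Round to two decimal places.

8.73%

Mean R_i = (-11.6 + 10.1 − 4.2 + 2.7 + 1.1 + 8.4) / 6 = 1.0833%
Mean R_m = (-8.6 + 5.9 − 7.5 + 2.1 − 1.6 + 3.9) / 6 = -0.9667%
Σ(R_i − R̄_i)(R_m − R̄_m) = 233.8033  ⇒  Cov = 233.8033 / 5 = 46.7607
Σ(R_m − R̄_m)² = 181.5933  ⇒  Var(R_m) = 181.5933 / 5 = 36.3187
β = Cov / Var(R_m) = 46.7607 / 36.3187 = 1.2875
E(R) = R_f + β × MRP = 2.50% + 1.2875 × 4.84% = 8.73%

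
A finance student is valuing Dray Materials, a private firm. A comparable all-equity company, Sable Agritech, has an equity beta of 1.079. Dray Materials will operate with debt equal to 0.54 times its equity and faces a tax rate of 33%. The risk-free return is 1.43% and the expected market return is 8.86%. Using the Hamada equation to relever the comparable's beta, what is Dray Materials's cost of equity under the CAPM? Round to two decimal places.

β_L = β_U × [1 + (1 − t)(D/E)] = 1.079 × [1 + (1 − 0.33) × 0.54]
    = 1.079 × [1 + 0.67 × 0.54] = 1.079 × 1.3618 = 1.4694
MRP = 8.86% − 1.43% = 7.43%
E(R) = R_f + β_L × MRP = 1.43% + 1.4694 × 7.43% = 12.35%

12.35%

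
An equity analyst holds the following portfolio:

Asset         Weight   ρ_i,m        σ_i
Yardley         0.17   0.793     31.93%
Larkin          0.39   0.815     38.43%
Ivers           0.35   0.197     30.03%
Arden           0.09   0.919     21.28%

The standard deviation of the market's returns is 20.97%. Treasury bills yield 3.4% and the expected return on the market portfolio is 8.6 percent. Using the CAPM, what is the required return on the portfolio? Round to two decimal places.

8.45%

β_Yardley = 0.793 × 31.93% / 20.97% = 1.2075
β_Larkin = 0.815 × 38.43% / 20.97% = 1.4936
β_Ivers = 0.197 × 30.03% / 20.97% = 0.2821
β_Arden = 0.919 × 21.28% / 20.97% = 0.9326
β_P = Σ w_i β_i = 0.17×1.2075 + 0.39×1.4936 + 0.35×0.2821 + 0.09×0.9326 = 0.9704
MRP = 8.6% − 3.4% = 5.20%
E(R_P) = R_f + β_P × MRP = 3.4% + 0.9704 × 5.2% = 8.45%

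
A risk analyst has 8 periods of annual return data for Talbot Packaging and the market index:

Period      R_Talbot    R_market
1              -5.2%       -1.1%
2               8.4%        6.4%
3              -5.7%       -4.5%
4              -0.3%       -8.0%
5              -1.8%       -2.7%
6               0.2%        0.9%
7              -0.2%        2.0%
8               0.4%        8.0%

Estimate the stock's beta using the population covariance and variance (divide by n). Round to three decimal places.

Mean R_i = (-5.2 + 8.4 − 5.7 − 0.3 − 1.8 + 0.2 − 0.2 + 0.4) / 8 = -0.5250%
Mean R_m = (-1.1 + 6.4 − 4.5 − 8.0 − 2.7 + 0.9 + 2.0 + 8.0) / 8 = 0.1250%
Σ(R_i − R̄_i)(R_m − R̄_m) = 95.8950  ⇒  Cov = 95.8950 / 8 = 11.9869
Σ(R_m − R̄_m)² = 202.3950  ⇒  Var(R_m) = 202.3950 / 8 = 25.2994
β = Cov / Var(R_m) = 11.9869 / 25.2994 = 0.4738

0.474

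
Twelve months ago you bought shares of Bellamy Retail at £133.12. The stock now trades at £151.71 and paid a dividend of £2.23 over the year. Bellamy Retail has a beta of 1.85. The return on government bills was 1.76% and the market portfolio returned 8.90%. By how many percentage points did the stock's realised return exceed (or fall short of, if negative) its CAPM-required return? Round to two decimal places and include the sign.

Realised HPR = (P1 + D1 − P0) / P0 = (151.71 + 2.23 − 133.12) / 133.12 = 20.82 / 133.12 = 15.6400%
MRP = 8.90% − 1.76% = 7.14%
CAPM required = R_f + β·MRP = 1.76% + 1.85 × 7.14% = 14.9690%
α = realised − required = 15.6400% − 14.9690% = +0.67%

+0.67%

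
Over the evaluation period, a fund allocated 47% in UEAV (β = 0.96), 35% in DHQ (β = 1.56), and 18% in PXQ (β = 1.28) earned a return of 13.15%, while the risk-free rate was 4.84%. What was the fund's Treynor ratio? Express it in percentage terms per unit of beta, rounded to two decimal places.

6.77%

β_P = 0.47×0.96 + 0.35×1.56 + 0.18×1.28 = 1.2276
Treynor = (R_P − R_f) / β_P = (13.15% − 4.84%) / 1.2276 = 8.31% / 1.2276 = 6.77%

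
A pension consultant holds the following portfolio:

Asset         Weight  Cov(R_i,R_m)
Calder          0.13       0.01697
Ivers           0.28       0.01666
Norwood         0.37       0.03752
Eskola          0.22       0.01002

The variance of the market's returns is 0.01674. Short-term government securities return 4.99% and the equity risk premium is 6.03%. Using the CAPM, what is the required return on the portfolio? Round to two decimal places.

β_Calder = 0.01697 / 0.01674 = 1.0137
β_Ivers = 0.01666 / 0.01674 = 0.9952
β_Norwood = 0.03752 / 0.01674 = 2.2413
β_Eskola = 0.01002 / 0.01674 = 0.5986
β_P = Σ w_i β_i = 0.13×1.0137 + 0.28×0.9952 + 0.37×2.2413 + 0.22×0.5986 = 1.3714
E(R_P) = R_f + β_P × MRP = 4.99% + 1.3714 × 6.03% = 13.26%

13.26%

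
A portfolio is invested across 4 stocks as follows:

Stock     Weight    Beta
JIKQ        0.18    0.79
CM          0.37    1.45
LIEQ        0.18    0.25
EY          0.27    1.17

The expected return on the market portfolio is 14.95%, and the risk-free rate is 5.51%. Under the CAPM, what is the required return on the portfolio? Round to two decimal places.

β_P = Σ w_i β_i = 0.18×0.79 + 0.37×1.45 + 0.18×0.25 + 0.27×1.17 = 1.0396
MRP = 14.95% − 5.51% = 9.44%
E(R_P) = R_f + β_P × MRP = 5.51% + 1.0396 × 9.44% = 15.32%

15.32%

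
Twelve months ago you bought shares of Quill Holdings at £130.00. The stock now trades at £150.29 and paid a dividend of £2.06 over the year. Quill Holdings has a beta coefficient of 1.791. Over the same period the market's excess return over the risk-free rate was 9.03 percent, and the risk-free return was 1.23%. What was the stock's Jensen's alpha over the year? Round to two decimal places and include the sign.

-0.21%

Realised HPR = (P1 + D1 − P0) / P0 = (150.29 + 2.06 − 130.00) / 130.00 = 22.35 / 130.00 = 17.1923%
CAPM required = R_f + β·MRP = 1.23% + 1.791 × 9.03% = 17.40273%
α = realised − required = 17.1923% − 17.40273% = -0.21%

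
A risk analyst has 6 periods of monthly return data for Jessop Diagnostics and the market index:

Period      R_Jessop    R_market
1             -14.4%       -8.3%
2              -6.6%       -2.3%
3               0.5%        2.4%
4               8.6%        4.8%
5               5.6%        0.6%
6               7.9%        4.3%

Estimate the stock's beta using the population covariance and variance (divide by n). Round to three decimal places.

1.763

Mean R_i = (-14.4 − 6.6 + 0.5 + 8.6 + 5.6 + 7.9) / 6 = 0.2667%
Mean R_m = (-8.3 − 2.3 + 2.4 + 4.8 + 0.6 + 4.3) / 6 = 0.2500%
Σ(R_i − R̄_i)(R_m − R̄_m) = 214.1100  ⇒  Cov = 214.1100 / 6 = 35.6850
Σ(R_m − R̄_m)² = 121.4550  ⇒  Var(R_m) = 121.4550 / 6 = 20.2425
β = Cov / Var(R_m) = 35.6850 / 20.2425 = 1.7629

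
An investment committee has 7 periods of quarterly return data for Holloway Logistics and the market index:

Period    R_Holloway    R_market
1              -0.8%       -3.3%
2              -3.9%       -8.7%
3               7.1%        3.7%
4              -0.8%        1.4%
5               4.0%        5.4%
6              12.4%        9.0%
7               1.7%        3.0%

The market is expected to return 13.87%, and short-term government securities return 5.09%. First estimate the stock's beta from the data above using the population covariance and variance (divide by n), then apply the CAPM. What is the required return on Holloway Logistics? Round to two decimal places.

12.37%

Mean R_i = (-0.8 − 3.9 + 7.1 − 0.8 + 4.0 + 12.4 + 1.7) / 7 = 2.8143%
Mean R_m = (-3.3 − 8.7 + 3.7 + 1.4 + 5.4 + 9.0 + 3.0) / 7 = 1.5000%
Σ(R_i − R̄_i)(R_m − R̄_m) = 170.4700  ⇒  Cov = 170.4700 / 7 = 24.3529
Σ(R_m − R̄_m)² = 205.6400  ⇒  Var(R_m) = 205.6400 / 7 = 29.3771
β = Cov / Var(R_m) = 24.3529 / 29.3771 = 0.8290
MRP = 13.87% − 5.09% = 8.78%
E(R) = R_f + β × MRP = 5.09% + 0.8290 × 8.78% = 12.37%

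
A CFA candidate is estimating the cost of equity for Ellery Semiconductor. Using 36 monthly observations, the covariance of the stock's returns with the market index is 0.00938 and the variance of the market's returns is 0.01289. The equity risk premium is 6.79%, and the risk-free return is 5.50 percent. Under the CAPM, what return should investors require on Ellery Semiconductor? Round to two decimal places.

10.44%

β = Cov(R_i, R_m) / Var(R_m) = 0.00938 / 0.01289 = 0.7277
E(R) = R_f + β × MRP = 5.50% + 0.7277 × 6.79% = 10.44%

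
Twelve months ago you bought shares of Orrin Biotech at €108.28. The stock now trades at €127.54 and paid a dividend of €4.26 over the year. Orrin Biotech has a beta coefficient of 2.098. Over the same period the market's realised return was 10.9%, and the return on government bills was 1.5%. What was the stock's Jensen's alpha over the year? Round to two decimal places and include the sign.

+0.50%

Realised HPR = (P1 + D1 − P0) / P0 = (127.54 + 4.26 − 108.28) / 108.28 = 23.52 / 108.28 = 21.7215%
MRP = 10.9% − 1.5% = 9.40%
CAPM required = R_f + β·MRP = 1.5% + 2.098 × 9.4% = 21.2212%
α = realised − required = 21.7215% − 21.2212% = +0.50%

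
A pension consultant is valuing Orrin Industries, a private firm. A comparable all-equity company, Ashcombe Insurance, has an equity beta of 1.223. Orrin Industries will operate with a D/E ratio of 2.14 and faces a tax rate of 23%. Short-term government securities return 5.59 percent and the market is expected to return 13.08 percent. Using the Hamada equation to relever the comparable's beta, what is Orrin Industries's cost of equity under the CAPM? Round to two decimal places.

β_L = β_U × [1 + (1 − t)(D/E)] = 1.223 × [1 + (1 − 0.23) × 2.14]
    = 1.223 × [1 + 0.77 × 2.14] = 1.223 × 2.6478 = 3.2383
MRP = 13.08% − 5.59% = 7.49%
E(R) = R_f + β_L × MRP = 5.59% + 3.2383 × 7.49% = 29.84%

29.84%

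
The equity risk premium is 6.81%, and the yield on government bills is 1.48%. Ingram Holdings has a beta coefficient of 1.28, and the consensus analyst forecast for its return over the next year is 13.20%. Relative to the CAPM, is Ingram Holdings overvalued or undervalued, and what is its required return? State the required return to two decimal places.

Required return = R_f + β·MRP = 1.48% + 1.28 × 6.81% = 10.20%
Forecast 13.20% > required 10.20% → the stock plots above the SML → undervalued.

Undervalued; required return 10.20%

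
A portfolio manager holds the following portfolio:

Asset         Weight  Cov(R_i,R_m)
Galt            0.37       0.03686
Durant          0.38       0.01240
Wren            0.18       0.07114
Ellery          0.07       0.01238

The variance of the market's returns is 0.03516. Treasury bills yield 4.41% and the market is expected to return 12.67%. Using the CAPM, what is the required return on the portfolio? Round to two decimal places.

β_Galt = 0.03686 / 0.03516 = 1.0484
β_Durant = 0.01240 / 0.03516 = 0.3527
β_Wren = 0.07114 / 0.03516 = 2.0233
β_Ellery = 0.01238 / 0.03516 = 0.3521
β_P = Σ w_i β_i = 0.37×1.0484 + 0.38×0.3527 + 0.18×2.0233 + 0.07×0.3521 = 0.9108
MRP = 12.67% − 4.41% = 8.26%
E(R_P) = R_f + β_P × MRP = 4.41% + 0.9108 × 8.26% = 11.93%

11.93%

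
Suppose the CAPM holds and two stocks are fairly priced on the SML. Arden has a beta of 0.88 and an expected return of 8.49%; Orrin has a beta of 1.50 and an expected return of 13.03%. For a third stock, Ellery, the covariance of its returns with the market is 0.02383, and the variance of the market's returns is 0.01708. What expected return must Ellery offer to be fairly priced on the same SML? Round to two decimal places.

12.26%

MRP = (13.03% − 8.49%) / (1.50 − 0.88) = 7.3226%
R_f = 8.49% − 0.88 × 7.3226% = 2.0461%
β_Ellery = Cov / Var(R_m) = 0.02383 / 0.01708 = 1.3952
E(R_Ellery) = R_f + β × MRP = 2.0461% + 1.3952 × 7.3226% = 12.26%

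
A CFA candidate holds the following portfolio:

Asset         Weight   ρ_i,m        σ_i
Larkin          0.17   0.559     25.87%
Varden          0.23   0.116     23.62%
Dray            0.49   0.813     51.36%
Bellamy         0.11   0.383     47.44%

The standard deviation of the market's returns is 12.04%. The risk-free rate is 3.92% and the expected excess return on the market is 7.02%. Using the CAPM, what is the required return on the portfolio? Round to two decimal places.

β_Larkin = 0.559 × 25.87% / 12.04% = 1.2011
β_Varden = 0.116 × 23.62% / 12.04% = 0.2276
β_Dray = 0.813 × 51.36% / 12.04% = 3.4681
β_Bellamy = 0.383 × 47.44% / 12.04% = 1.5091
β_P = Σ w_i β_i = 0.17×1.2011 + 0.23×0.2276 + 0.49×3.4681 + 0.11×1.5091 = 2.1219
E(R_P) = R_f + β_P × MRP = 3.92% + 2.1219 × 7.02% = 18.82%

18.82%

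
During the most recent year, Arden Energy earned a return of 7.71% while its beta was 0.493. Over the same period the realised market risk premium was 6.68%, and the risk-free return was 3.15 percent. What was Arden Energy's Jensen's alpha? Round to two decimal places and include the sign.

+1.27%

CAPM benchmark = R_f + β(R_m − R_f) = 3.15% + 0.493 × 6.68% = 6.44324%
α = actual − benchmark = 7.71% − 6.44324% = +1.27%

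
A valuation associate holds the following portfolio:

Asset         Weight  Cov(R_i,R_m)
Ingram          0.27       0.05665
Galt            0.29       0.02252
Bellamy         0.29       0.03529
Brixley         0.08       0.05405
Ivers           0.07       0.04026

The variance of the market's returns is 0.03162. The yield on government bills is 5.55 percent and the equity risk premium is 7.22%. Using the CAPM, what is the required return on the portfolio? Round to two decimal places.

β_Ingram = 0.05665 / 0.03162 = 1.7916
β_Galt = 0.02252 / 0.03162 = 0.7122
β_Bellamy = 0.03529 / 0.03162 = 1.1161
β_Brixley = 0.05405 / 0.03162 = 1.7094
β_Ivers = 0.04026 / 0.03162 = 1.2732
β_P = Σ w_i β_i = 0.27×1.7916 + 0.29×0.7122 + 0.29×1.1161 + 0.08×1.7094 + 0.07×1.2732 = 1.2398
E(R_P) = R_f + β_P × MRP = 5.55% + 1.2398 × 7.22% = 14.50%

14.50%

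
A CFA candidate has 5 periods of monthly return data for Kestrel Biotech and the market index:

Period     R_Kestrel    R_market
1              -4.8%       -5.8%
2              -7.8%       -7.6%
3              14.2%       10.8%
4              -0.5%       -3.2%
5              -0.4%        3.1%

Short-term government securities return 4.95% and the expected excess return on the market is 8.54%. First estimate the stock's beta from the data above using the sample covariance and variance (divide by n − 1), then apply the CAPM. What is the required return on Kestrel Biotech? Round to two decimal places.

Mean R_i = (-4.8 − 7.8 + 14.2 − 0.5 − 0.4) / 5 = 0.1400%
Mean R_m = (-5.8 − 7.6 + 10.8 − 3.2 + 3.1) / 5 = -0.5400%
Σ(R_i − R̄_i)(R_m − R̄_m) = 241.2180  ⇒  Cov = 241.2180 / 4 = 60.3045
Σ(R_m − R̄_m)² = 226.4320  ⇒  Var(R_m) = 226.4320 / 4 = 56.6080
β = Cov / Var(R_m) = 60.3045 / 56.6080 = 1.0653
E(R) = R_f + β × MRP = 4.95% + 1.0653 × 8.54% = 14.05%

14.05%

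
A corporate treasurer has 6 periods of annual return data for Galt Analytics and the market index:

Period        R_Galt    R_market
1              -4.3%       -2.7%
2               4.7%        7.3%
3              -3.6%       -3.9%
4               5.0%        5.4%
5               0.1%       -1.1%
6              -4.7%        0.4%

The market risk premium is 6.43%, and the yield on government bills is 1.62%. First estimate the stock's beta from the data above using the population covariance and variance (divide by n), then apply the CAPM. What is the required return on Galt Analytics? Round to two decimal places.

7.16%

Mean R_i = (-4.3 + 4.7 − 3.6 + 5.0 + 0.1 − 4.7) / 6 = -0.4667%
Mean R_m = (-2.7 + 7.3 − 3.9 + 5.4 − 1.1 + 0.4) / 6 = 0.9000%
Σ(R_i − R̄_i)(R_m − R̄_m) = 87.4900  ⇒  Cov = 87.4900 / 6 = 14.5817
Σ(R_m − R̄_m)² = 101.4600  ⇒  Var(R_m) = 101.4600 / 6 = 16.9100
β = Cov / Var(R_m) = 14.5817 / 16.9100 = 0.8623
E(R) = R_f + β × MRP = 1.62% + 0.8623 × 6.43% = 7.16%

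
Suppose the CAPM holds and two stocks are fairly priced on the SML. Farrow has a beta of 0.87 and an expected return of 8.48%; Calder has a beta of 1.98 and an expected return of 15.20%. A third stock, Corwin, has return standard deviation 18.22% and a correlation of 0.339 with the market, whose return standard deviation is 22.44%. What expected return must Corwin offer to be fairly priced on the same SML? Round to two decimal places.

4.88%

MRP = (15.20% − 8.48%) / (1.98 − 0.87) = 6.0541%
R_f = 8.48% − 0.87 × 6.0541% = 3.2129%
β_Corwin = ρ·σ_i/σ_m = 0.339 × 18.22 / 22.44 = 0.2752
E(R_Corwin) = R_f + β × MRP = 3.2129% + 0.2752 × 6.0541% = 4.88%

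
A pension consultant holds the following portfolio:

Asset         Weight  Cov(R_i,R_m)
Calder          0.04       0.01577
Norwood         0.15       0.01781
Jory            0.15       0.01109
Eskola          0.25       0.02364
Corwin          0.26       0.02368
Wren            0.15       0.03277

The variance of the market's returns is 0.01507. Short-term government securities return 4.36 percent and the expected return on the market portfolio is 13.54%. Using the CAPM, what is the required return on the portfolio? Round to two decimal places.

17.73%

β_Calder = 0.01577 / 0.01507 = 1.0464
β_Norwood = 0.01781 / 0.01507 = 1.1818
β_Jory = 0.01109 / 0.01507 = 0.7359
β_Eskola = 0.02364 / 0.01507 = 1.5687
β_Corwin = 0.02368 / 0.01507 = 1.5713
β_Wren = 0.03277 / 0.01507 = 2.1745
β_P = Σ w_i β_i = 0.04×1.0464 + 0.15×1.1818 + 0.15×0.7359 + 0.25×1.5687 + 0.26×1.5713 + 0.15×2.1745 = 1.4564
MRP = 13.54% − 4.36% = 9.18%
E(R_P) = R_f + β_P × MRP = 4.36% + 1.4564 × 9.18% = 17.73%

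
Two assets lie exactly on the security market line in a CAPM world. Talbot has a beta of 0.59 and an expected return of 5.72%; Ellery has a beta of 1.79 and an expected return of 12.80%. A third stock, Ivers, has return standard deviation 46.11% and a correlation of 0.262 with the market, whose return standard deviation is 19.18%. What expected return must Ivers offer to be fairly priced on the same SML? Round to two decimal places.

5.96%

MRP = (12.80% − 5.72%) / (1.79 − 0.59) = 5.9000%
R_f = 5.72% − 0.59 × 5.9000% = 2.2390%
β_Ivers = ρ·σ_i/σ_m = 0.262 × 46.11 / 19.18 = 0.6299
E(R_Ivers) = R_f + β × MRP = 2.2390% + 0.6299 × 5.9000% = 5.96%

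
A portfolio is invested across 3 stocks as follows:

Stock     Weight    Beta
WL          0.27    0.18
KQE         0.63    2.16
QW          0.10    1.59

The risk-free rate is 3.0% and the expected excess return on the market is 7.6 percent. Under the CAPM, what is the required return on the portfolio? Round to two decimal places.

14.92%

β_P = Σ w_i β_i = 0.27×0.18 + 0.63×2.16 + 0.10×1.59 = 1.5684
E(R_P) = R_f + β_P × MRP = 3.0% + 1.5684 × 7.6% = 14.92%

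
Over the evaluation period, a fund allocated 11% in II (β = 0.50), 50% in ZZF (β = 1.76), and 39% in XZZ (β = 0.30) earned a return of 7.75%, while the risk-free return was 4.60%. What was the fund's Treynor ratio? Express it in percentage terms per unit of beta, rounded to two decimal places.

β_P = 0.11×0.50 + 0.50×1.76 + 0.39×0.30 = 1.0520
Treynor = (R_P − R_f) / β_P = (7.75% − 4.60%) / 1.0520 = 3.15% / 1.0520 = 2.99%

2.99%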